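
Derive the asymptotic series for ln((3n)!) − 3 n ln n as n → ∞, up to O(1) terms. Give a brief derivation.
ln((3n)!) − 3 n ln n = 3(ln 3 − 1) n + (1/2) ln(2π·3n) + O(1/n)

Stirling: ln((3n)!) = 3n ln(3n) − 3n + (1/2) ln(2π·3n) + O(1/n).
Since 3n ln(3n) = 3n ln n + 3n ln 3, subtracting 3n ln n cancels the n ln n term exactly. What remains is 3(ln 3 − 1) n + (1/2) ln(2π·3n) + O(1/n).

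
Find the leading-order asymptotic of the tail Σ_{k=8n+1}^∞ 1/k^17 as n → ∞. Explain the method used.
Σ_{k>8n} 1/k^17 ~ 1/(16 · (8n)^16)

Compare to the integral: ∫_{8n}^∞ x^(−17) dx = [−x^(−16)/16]_{8n}^∞ = 1/((17−1)·(8n)^16). Euler-Maclaurin then gives
  Σ_{k>8n} 1/k^17 = ∫_{8n}^∞ dx/x^17 − 1/(2·(8n)^17) + O(1/(8n)^18).
(Equivalently this is ζ(17) − Σ_{k≤8n} 1/k^17.)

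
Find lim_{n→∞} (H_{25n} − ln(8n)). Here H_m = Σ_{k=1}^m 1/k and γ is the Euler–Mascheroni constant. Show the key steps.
lim = ln(25/8) + γ

By Euler-Maclaurin, H_m = ln m + γ + O(1/m). So
  H_{25n} − ln(8n) = ln(25n) + γ − ln(8n) + O(1/n)
                       = ln(25/8) + γ + O(1/n).
Hence the limit is ln(25/8) + γ.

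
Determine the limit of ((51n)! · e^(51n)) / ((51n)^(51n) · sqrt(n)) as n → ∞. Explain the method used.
lim = sqrt(2π·51)

Stirling: (51n)! ~ sqrt(2π·51n) · (51n/e)^(51n). Hence
  (51n)! · e^(51n) / (51n)^(51n) ~ sqrt(2π·51n).
Dividing by sqrt(n): sqrt(2π·51n) / sqrt(n) = sqrt(2π·51) · n^((1−1)/2), so the limit is sqrt(2π·51).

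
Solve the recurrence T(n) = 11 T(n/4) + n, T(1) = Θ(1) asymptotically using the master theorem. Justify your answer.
T(n) = Θ(n^(log_4 11))

Master theorem: compare f(n) = n to n^(log_4 11) where log_4 11 ≈ 1.730. Since 1 < log_4 11, we have f(n) = O(n^(log_4 11 − ε)) for some ε > 0 — Case 1. Hence T(n) = Θ(n^(log_4 11)).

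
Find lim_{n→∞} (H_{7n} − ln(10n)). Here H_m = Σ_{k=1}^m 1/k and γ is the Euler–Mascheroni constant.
lim = ln(7/10) + γ

By Euler-Maclaurin, H_m = ln m + γ + O(1/m). So
  H_{7n} − ln(10n) = ln(7n) + γ − ln(10n) + O(1/n)
                       = ln(7/10) + γ + O(1/n).
Hence the limit is ln(7/10) + γ.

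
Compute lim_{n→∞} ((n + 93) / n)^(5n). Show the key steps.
lim = e^465

Rewrite as (1 + 93/n)^(5n). By the standard limit (1 + x/n)^n → e^x, we have (1 + 93/n)^n → e^93, and raising to the 5th power gives e^465.
More precisely, ln[(1 + 93/n)^(5n)] = 5n · ln(1 + 93/n) = 5n · (93/n + O(1/n^2)) = 465 + O(1/n) → 465.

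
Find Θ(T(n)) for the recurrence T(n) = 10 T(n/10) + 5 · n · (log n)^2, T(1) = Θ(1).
T(n) = Θ(n · (log n)^3)

Here log_10 10 = 1 and f(n) = 5 · n · (log n)^2 = Θ(n^(log_10 10) · (log n)^2). This is the extended Case 2 of the master theorem (f matches the critical exponent up to log factors), giving T(n) = Θ(n^(log_10 10) · (log n)^(2+1)) = Θ(n · (log n)^3).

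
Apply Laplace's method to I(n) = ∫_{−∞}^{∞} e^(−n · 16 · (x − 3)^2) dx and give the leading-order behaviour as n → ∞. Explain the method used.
I(n) = sqrt(π/(16n))

Here φ(x) = 16 · (x − 3)^2 has its unique minimum at x* = 3 with φ(x*) = 0 and φ''(x*) = 32. Laplace's method gives
  I(n) ~ e^(−n φ(x*)) · sqrt(2π / (n · φ''(x*))) = sqrt(2π / (32n)) = sqrt(π/(16n)).
This is exact: substituting u = (x − 3)·sqrt(16n) gives I(n) = (1/sqrt(16n)) ∫_{−∞}^{∞} e^(−u^2) du = sqrt(π/(16n)).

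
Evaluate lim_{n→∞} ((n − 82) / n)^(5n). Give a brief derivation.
lim = e^(−410)

Rewrite as (1 − 82/n)^(5n). By the standard limit (1 + x/n)^n → e^x, we have (1 − 82/n)^n → e^(−82), and raising to the 5th power gives e^(−410).
More precisely, ln[(1 − 82/n)^(5n)] = 5n · ln(1 − 82/n) = 5n · (-82/n + O(1/n^2)) = -410 + O(1/n) → -410.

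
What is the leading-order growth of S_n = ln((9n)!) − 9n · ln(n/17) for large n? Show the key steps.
S_n ~ 9n · (ln 153 − 1) + O(ln n)

Stirling: ln((9n)!) = 9n ln(9n) − 9n + O(ln n).
  S_n = 9n ln(9n) − 9n − 9n ln(n/17) + O(ln n)
      = 9n ln(9n) − 9n ln n + 9n ln 17 − 9n + O(ln n)
      = 9n ln 9 + 9n ln 17 − 9n + O(ln n)
      = 9n (ln 153 − 1) + O(ln n).
Numerically ln(153) − 1 ≈ 4.0304.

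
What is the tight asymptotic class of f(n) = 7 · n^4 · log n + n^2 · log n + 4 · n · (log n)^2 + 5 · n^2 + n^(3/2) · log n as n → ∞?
f(n) ∈ Θ(n^4 · log n)

Compare the terms by growth order. For large n, n^a · (log n)^b dominates n^a' · (log n)^b' iff a > a', or (a = a' and b > b'). Ranking the 5 terms shows the dominant one is 7 · n^4 · log n. Hence f(n) ∈ Θ(n^4 · log n).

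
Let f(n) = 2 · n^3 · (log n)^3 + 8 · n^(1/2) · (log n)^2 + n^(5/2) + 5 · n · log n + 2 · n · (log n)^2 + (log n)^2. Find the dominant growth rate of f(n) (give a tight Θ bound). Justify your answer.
f(n) ∈ Θ(n^3 · (log n)^3)

Compare the terms by growth order. For large n, n^a · (log n)^b dominates n^a' · (log n)^b' iff a > a', or (a = a' and b > b'). Ranking the 6 terms shows the dominant one is 2 · n^3 · (log n)^3. Hence f(n) ∈ Θ(n^3 · (log n)^3).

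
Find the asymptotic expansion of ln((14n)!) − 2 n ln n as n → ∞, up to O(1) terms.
ln((14n)!) − 2 n ln n = 12 n ln n + 14(ln 14 − 1) n + (1/2) ln(2π·14n) + O(1/n)

Stirling: ln((14n)!) = 14n ln(14n) − 14n + (1/2) ln(2π·14n) + O(1/n).
Expand 14n ln(14n) = 14n (ln n + ln 14) = 14n ln n + 14n ln 14.
Subtract 2n ln n: leading term is (14 − 2) n ln n = 12 n ln n. The next term is 14n ln 14 − 14n = 14(ln 14 − 1) n. Then the (1/2) ln(2π·14n) correction.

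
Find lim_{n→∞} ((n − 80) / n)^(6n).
lim = e^(−480)

Rewrite as (1 − 80/n)^(6n). By the standard limit (1 + x/n)^n → e^x, we have (1 − 80/n)^n → e^(−80), and raising to the 6th power gives e^(−480).
More precisely, ln[(1 − 80/n)^(6n)] = 6n · ln(1 − 80/n) = 6n · (-80/n + O(1/n^2)) = -480 + O(1/n) → -480.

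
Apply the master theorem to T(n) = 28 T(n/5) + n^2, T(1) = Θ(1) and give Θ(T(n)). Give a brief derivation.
T(n) = Θ(n^(log_5 28))

Master theorem: compare f(n) = n^2 to n^(log_5 28) where log_5 28 ≈ 2.070. Since 2 < log_5 28, we have f(n) = O(n^(log_5 28 − ε)) for some ε > 0 — Case 1. Hence T(n) = Θ(n^(log_5 28)).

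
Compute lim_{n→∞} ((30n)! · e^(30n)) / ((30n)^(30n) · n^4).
lim = 0

Stirling: (30n)! ~ sqrt(2π·30n) · (30n/e)^(30n). Hence
  (30n)! · e^(30n) / (30n)^(30n) ~ sqrt(2π·30n).
Dividing by n^4: sqrt(2π·30n) / n^4 = sqrt(2π·30) · n^((1−8)/2), so the expression behaves like sqrt(2π·30) · n^((1−8)/2) → 0.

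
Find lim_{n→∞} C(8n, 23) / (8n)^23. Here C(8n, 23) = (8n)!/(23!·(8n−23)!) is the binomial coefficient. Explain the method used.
lim = 1/23! = 1/25852016738884976640000

With N = 8n → ∞: C(N, 23) / N^23 = [N(N−1)…(N−22)] / (23! · N^23) = (1/23!) · 1 · (1 − 1/(8n)) · … · (1 − 22/(8n)). Each factor → 1 as N → ∞, so the limit is 1/23! = 1/25852016738884976640000.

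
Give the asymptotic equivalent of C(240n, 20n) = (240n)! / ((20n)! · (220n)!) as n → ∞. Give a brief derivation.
C(240n, 20n) ~ (8916100448256/285311670611)^(20n) · sqrt(6/(11π·20n))

Write N = 20n. Apply Stirling to each factorial:
  (12N)! ~ sqrt(2π·12N) · (12N/e)^(12N),
  N! ~ sqrt(2π N) · (N/e)^N,
  (11N)! ~ sqrt(2π·11N) · (11N/e)^(11N).
The exponential factors combine to (12N)^(12N) / (N^N · (11N)^(11N)) = 12^(12N)/11^(11N) = (12^12/11^11)^N = (8916100448256/285311670611)^N.
The square-root prefactors combine to sqrt(2π·12N) / (sqrt(2π N)·sqrt(2π·11N)) = sqrt(12 / (2π·11·N)) = sqrt(6/(11π·20n)).
Substituting N = 20n: C(240n, 20n) ~ (8916100448256/285311670611)^(20n) · sqrt(6/(11π·20n)).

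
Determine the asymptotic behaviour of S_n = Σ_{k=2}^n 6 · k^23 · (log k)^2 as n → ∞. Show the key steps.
S_n ~ n^24 · (log n)^2 / 4

By integral comparison, S_n = ∫_1^n 6 · x^23 · (log x)^2 dx + O(n^23 · (log n)^2). For the integral, the leading term of ∫_1^n x^23 (log x)^2 dx is n^24/24 · (log n)^2 (by repeated integration by parts; each step lowers the log-exponent and produces a relatively O(1/log n) correction). Hence S_n ~ n^24 · (log n)^2 / 4.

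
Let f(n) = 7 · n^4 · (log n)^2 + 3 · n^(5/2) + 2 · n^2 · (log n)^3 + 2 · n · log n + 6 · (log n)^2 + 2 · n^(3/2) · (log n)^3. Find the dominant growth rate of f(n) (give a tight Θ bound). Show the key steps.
f(n) ∈ Θ(n^4 · (log n)^2)

Compare the terms by growth order. For large n, n^a · (log n)^b dominates n^a' · (log n)^b' iff a > a', or (a = a' and b > b'). Ranking the 6 terms shows the dominant one is 7 · n^4 · (log n)^2. Hence f(n) ∈ Θ(n^4 · (log n)^2).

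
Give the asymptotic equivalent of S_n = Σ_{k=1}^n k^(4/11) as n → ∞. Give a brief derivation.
S_n ~ (11/15) · n^(15/11)

Integral comparison: Σ_{k=1}^n k^(4/11) = ∫_0^n x^(4/11) dx + O(n^(4/11)). The integral is n^(1 + 4/11) / (1 + 4/11) = n^((4+11)/11) / ((4+11)/11) = (11/15) · n^(15/11).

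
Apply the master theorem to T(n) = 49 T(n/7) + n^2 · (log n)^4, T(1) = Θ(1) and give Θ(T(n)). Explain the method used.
T(n) = Θ(n^2 · (log n)^5)

Here log_7 49 = 2 and f(n) = n^2 · (log n)^4 = Θ(n^(log_7 49) · (log n)^4). This is the extended Case 2 of the master theorem (f matches the critical exponent up to log factors), giving T(n) = Θ(n^(log_7 49) · (log n)^(4+1)) = Θ(n^2 · (log n)^5).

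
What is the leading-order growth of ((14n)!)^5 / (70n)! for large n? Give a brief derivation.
((14n)!)^5/(70n)! ~ ((2π·14n)^(4/2) / sqrt(5)) · 5^(−5·14n)  →  0

Write N = 14n. Stirling: N! ~ sqrt(2π N)(N/e)^N and (5N)! ~ sqrt(2π·5N)·(5N/e)^(5N).
  (N!)^5/(5N)! ~ (2π N)^(5/2) (N/e)^(5N) / [sqrt(2π·5N) (5N/e)^(5N)]
     = (2π N)^(5/2) / sqrt(2π·5N) · (N/(5N))^(5N)
     = (2π N)^((5−1)/2) / sqrt(5) · 5^(−5N).
Since 5^5 > 1, the factor 5^(−5N) decays exponentially, so the ratio → 0. Substituting N = 14n gives the stated form.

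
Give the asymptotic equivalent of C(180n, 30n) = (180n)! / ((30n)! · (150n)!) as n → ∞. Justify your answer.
C(180n, 30n) ~ (46656/3125)^(30n) · sqrt(3/(5π·30n))

Write N = 30n. Apply Stirling to each factorial:
  (6N)! ~ sqrt(2π·6N) · (6N/e)^(6N),
  N! ~ sqrt(2π N) · (N/e)^N,
  (5N)! ~ sqrt(2π·5N) · (5N/e)^(5N).
The exponential factors combine to (6N)^(6N) / (N^N · (5N)^(5N)) = 6^(6N)/5^(5N) = (6^6/5^5)^N = (46656/3125)^N.
The square-root prefactors combine to sqrt(2π·6N) / (sqrt(2π N)·sqrt(2π·5N)) = sqrt(6 / (2π·5·N)) = sqrt(3/(5π·30n)).
Substituting N = 30n: C(180n, 30n) ~ (46656/3125)^(30n) · sqrt(3/(5π·30n)).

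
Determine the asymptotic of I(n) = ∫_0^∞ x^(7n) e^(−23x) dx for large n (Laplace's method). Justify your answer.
I(n) ~ (sqrt(2π·7n) / 23) · (7n/(23e))^(7n)

Write the integrand as exp(7n ln x − 23x) and set f(x) = 7n ln x − 23x. Then f'(x) = 7n/x − 23 = 0 at x* = 7n/23, and f''(x*) = −7n/x*^2 = −23^2/(7n). Laplace's method (interior maximum) gives
  I(n) ~ e^(f(x*)) · sqrt(2π / |f''(x*)|)
        = exp(7n ln(7n/23) − 7n) · sqrt(2π · 7n / 23^2)
        = (7n/23)^(7n) e^(−7n) · sqrt(2π·7n) / 23
        = (sqrt(2π·7n) / 23) · (7n/(23e))^(7n).
This matches Γ(7n+1)/23^(7n+1) with Stirling applied to Γ.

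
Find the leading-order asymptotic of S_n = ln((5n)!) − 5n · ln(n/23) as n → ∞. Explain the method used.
S_n ~ 5n · (ln 115 − 1) + O(ln n)

Stirling: ln((5n)!) = 5n ln(5n) − 5n + O(ln n).
  S_n = 5n ln(5n) − 5n − 5n ln(n/23) + O(ln n)
      = 5n ln(5n) − 5n ln n + 5n ln 23 − 5n + O(ln n)
      = 5n ln 5 + 5n ln 23 − 5n + O(ln n)
      = 5n (ln 115 − 1) + O(ln n).
Numerically ln(115) − 1 ≈ 3.7449.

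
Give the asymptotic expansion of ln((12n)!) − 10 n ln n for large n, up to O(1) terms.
ln((12n)!) − 10 n ln n = 2 n ln n + 12(ln 12 − 1) n + (1/2) ln(2π·12n) + O(1/n)

Stirling: ln((12n)!) = 12n ln(12n) − 12n + (1/2) ln(2π·12n) + O(1/n).
Expand 12n ln(12n) = 12n (ln n + ln 12) = 12n ln n + 12n ln 12.
Subtract 10n ln n: leading term is (12 − 10) n ln n = 2 n ln n. The next term is 12n ln 12 − 12n = 12(ln 12 − 1) n. Then the (1/2) ln(2π·12n) correction.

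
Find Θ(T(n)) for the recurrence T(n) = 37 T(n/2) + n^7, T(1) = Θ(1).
T(n) = Θ(n^7)

log_2 37 ≈ 5.209. f(n) = n^7 dominates n^(log_2 37) since 7 > 5.209, and the regularity condition a·f(n/b) = 37·(n/2)^7 = (37/128)·n^7 ≤ c·f(n) holds with c = 37/128 ≈ 0.289 < 1. So this is Case 3: T(n) = Θ(f(n)) = Θ(n^7).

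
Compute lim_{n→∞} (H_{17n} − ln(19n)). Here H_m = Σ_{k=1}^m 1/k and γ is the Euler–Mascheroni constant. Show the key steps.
lim = ln(17/19) + γ

By Euler-Maclaurin, H_m = ln m + γ + O(1/m). So
  H_{17n} − ln(19n) = ln(17n) + γ − ln(19n) + O(1/n)
                       = ln(17/19) + γ + O(1/n).
Hence the limit is ln(17/19) + γ.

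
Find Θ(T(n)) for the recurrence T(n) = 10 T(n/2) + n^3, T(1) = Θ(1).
T(n) = Θ(n^(log_2 10))

Master theorem: compare f(n) = n^3 to n^(log_2 10) where log_2 10 ≈ 3.322. Since 3 < log_2 10, we have f(n) = O(n^(log_2 10 − ε)) for some ε > 0 — Case 1. Hence T(n) = Θ(n^(log_2 10)).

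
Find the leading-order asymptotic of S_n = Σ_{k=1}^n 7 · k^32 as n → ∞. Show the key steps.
S_n ~ 7 · n^33 / 33

By integral comparison (Euler-Maclaurin), Σ_{k=1}^n 7 · k^32 = 7 · ∫_0^n x^32 dx + O(n^32) = 7 · n^33/33 + O(n^32). (Equivalently, Faulhaber's formula gives the same leading term.)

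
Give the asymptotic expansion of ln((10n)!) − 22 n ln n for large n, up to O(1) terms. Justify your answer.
ln((10n)!) − 22 n ln n = −12 n ln n + 10(ln 10 − 1) n + (1/2) ln(2π·10n) + O(1/n)

Stirling: ln((10n)!) = 10n ln(10n) − 10n + (1/2) ln(2π·10n) + O(1/n).
Expand 10n ln(10n) = 10n (ln n + ln 10) = 10n ln n + 10n ln 10.
Subtract 22n ln n: leading term is (10 − 22) n ln n = −12 n ln n. The next term is 10n ln 10 − 10n = 10(ln 10 − 1) n. Then the (1/2) ln(2π·10n) correction.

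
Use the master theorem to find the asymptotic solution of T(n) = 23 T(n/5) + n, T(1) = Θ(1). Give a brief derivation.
T(n) = Θ(n^(log_5 23))

Master theorem: compare f(n) = n to n^(log_5 23) where log_5 23 ≈ 1.948. Since 1 < log_5 23, we have f(n) = O(n^(log_5 23 − ε)) for some ε > 0 — Case 1. Hence T(n) = Θ(n^(log_5 23)).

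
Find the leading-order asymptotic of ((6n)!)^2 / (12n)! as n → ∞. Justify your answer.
((6n)!)^2/(12n)! ~ ((2π·6n)^(1/2) / sqrt(2)) · 2^(−2·6n)  →  0

Write N = 6n. Stirling: N! ~ sqrt(2π N)(N/e)^N and (2N)! ~ sqrt(2π·2N)·(2N/e)^(2N).
  (N!)^2/(2N)! ~ (2π N)^(2/2) (N/e)^(2N) / [sqrt(2π·2N) (2N/e)^(2N)]
     = (2π N)^(2/2) / sqrt(2π·2N) · (N/(2N))^(2N)
     = (2π N)^((2−1)/2) / sqrt(2) · 2^(−2N).
Since 2^2 > 1, the factor 2^(−2N) decays exponentially, so the ratio → 0. Substituting N = 6n gives the stated form.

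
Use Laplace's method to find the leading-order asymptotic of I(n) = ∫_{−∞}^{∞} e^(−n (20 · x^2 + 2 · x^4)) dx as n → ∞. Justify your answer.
I(n) ~ sqrt(π/(20n))

φ(x) = 20 · x^2 + 2 · x^4 has its unique global minimum at x* = 0 (since φ'(x) = 40x + 8x^3 = 0 only at x = 0 for real x with both coefficients positive, and φ → ∞ as |x| → ∞). At x* = 0, φ(0) = 0 and φ''(0) = 40. Laplace's method then gives
  I(n) ~ sqrt(2π / (n · φ''(0))) · e^(−n φ(0)) = sqrt(2π / (40n)) = sqrt(π/(20n)).
The 2 · x^4 term contributes only at subleading order (an O(1/n) relative correction).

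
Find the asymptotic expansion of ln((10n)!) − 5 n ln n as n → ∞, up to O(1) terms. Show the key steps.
ln((10n)!) − 5 n ln n = 5 n ln n + 10(ln 10 − 1) n + (1/2) ln(2π·10n) + O(1/n)

Stirling: ln((10n)!) = 10n ln(10n) − 10n + (1/2) ln(2π·10n) + O(1/n).
Expand 10n ln(10n) = 10n (ln n + ln 10) = 10n ln n + 10n ln 10.
Subtract 5n ln n: leading term is (10 − 5) n ln n = 5 n ln n. The next term is 10n ln 10 − 10n = 10(ln 10 − 1) n. Then the (1/2) ln(2π·10n) correction.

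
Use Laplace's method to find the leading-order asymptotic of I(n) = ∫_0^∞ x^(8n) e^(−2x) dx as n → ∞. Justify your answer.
I(n) ~ (sqrt(2π·8n) / 2) · (8n/(2e))^(8n)

Write the integrand as exp(8n ln x − 2x) and set f(x) = 8n ln x − 2x. Then f'(x) = 8n/x − 2 = 0 at x* = 8n/2, and f''(x*) = −8n/x*^2 = −2^2/(8n). Laplace's method (interior maximum) gives
  I(n) ~ e^(f(x*)) · sqrt(2π / |f''(x*)|)
        = exp(8n ln(8n/2) − 8n) · sqrt(2π · 8n / 2^2)
        = (8n/2)^(8n) e^(−8n) · sqrt(2π·8n) / 2
        = (sqrt(2π·8n) / 2) · (8n/(2e))^(8n).
This matches Γ(8n+1)/2^(8n+1) with Stirling applied to Γ.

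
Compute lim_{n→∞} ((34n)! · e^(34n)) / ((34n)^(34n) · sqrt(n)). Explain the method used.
lim = sqrt(2π·34)

Stirling: (34n)! ~ sqrt(2π·34n) · (34n/e)^(34n). Hence
  (34n)! · e^(34n) / (34n)^(34n) ~ sqrt(2π·34n).
Dividing by sqrt(n): sqrt(2π·34n) / sqrt(n) = sqrt(2π·34) · n^((1−1)/2), so the limit is sqrt(2π·34).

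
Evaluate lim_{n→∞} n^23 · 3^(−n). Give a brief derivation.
lim = 0

Exponentials with base > 1 dominate every fixed polynomial: for any fixed c, n^c / 3^n → 0 as n → ∞ (e.g. by the ratio test, or by writing 3^n = e^(n ln 3) and noting e^(n ln 3) / n^c → ∞). Hence n^23 · 3^(−n) = n^23 / 3^n → 0.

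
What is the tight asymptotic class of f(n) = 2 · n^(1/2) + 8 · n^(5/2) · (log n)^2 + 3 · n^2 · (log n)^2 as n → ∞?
f(n) ∈ Θ(n^(5/2) · (log n)^2)

Compare the terms by growth order. For large n, n^a · (log n)^b dominates n^a' · (log n)^b' iff a > a', or (a = a' and b > b'). Ranking the 3 terms shows the dominant one is 8 · n^(5/2) · (log n)^2. Hence f(n) ∈ Θ(n^(5/2) · (log n)^2).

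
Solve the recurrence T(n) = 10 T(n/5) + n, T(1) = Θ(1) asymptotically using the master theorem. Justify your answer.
T(n) = Θ(n^(log_5 10))

Master theorem: compare f(n) = n to n^(log_5 10) where log_5 10 ≈ 1.431. Since 1 < log_5 10, we have f(n) = O(n^(log_5 10 − ε)) for some ε > 0 — Case 1. Hence T(n) = Θ(n^(log_5 10)).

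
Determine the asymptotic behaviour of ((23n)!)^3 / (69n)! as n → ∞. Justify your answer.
((23n)!)^3/(69n)! ~ ((2π·23n)^(2/2) / sqrt(3)) · 3^(−3·23n)  →  0

Write N = 23n. Stirling: N! ~ sqrt(2π N)(N/e)^N and (3N)! ~ sqrt(2π·3N)·(3N/e)^(3N).
  (N!)^3/(3N)! ~ (2π N)^(3/2) (N/e)^(3N) / [sqrt(2π·3N) (3N/e)^(3N)]
     = (2π N)^(3/2) / sqrt(2π·3N) · (N/(3N))^(3N)
     = (2π N)^((3−1)/2) / sqrt(3) · 3^(−3N).
Since 3^3 > 1, the factor 3^(−3N) decays exponentially, so the ratio → 0. Substituting N = 23n gives the stated form.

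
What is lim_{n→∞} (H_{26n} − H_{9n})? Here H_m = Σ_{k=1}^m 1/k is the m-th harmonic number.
lim = ln(26/9)

Euler-Maclaurin gives H_m = ln m + γ + 1/(2m) + O(1/m^2). The γ and O(1/m) terms cancel in the difference:
  H_{26n} − H_{9n} = ln(26n) − ln(9n) + O(1/n) = ln(26/9) + O(1/n).
Hence the limit is ln(26/9).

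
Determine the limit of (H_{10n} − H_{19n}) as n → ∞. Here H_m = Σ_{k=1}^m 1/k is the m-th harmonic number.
lim = ln(10/19)

Euler-Maclaurin gives H_m = ln m + γ + 1/(2m) + O(1/m^2). The γ and O(1/m) terms cancel in the difference:
  H_{10n} − H_{19n} = ln(10n) − ln(19n) + O(1/n) = ln(10/19) + O(1/n).
Hence the limit is ln(10/19).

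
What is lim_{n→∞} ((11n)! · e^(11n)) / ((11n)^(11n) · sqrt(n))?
lim = sqrt(2π·11)

Stirling: (11n)! ~ sqrt(2π·11n) · (11n/e)^(11n). Hence
  (11n)! · e^(11n) / (11n)^(11n) ~ sqrt(2π·11n).
Dividing by sqrt(n): sqrt(2π·11n) / sqrt(n) = sqrt(2π·11) · n^((1−1)/2), so the limit is sqrt(2π·11).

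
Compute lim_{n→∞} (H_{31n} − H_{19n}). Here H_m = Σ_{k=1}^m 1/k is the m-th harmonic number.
lim = ln(31/19)

Euler-Maclaurin gives H_m = ln m + γ + 1/(2m) + O(1/m^2). The γ and O(1/m) terms cancel in the difference:
  H_{31n} − H_{19n} = ln(31n) − ln(19n) + O(1/n) = ln(31/19) + O(1/n).
Hence the limit is ln(31/19).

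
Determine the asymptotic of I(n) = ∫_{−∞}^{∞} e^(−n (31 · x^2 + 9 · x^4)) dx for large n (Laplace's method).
I(n) ~ sqrt(π/(31n))

φ(x) = 31 · x^2 + 9 · x^4 has its unique global minimum at x* = 0 (since φ'(x) = 62x + 36x^3 = 0 only at x = 0 for real x with both coefficients positive, and φ → ∞ as |x| → ∞). At x* = 0, φ(0) = 0 and φ''(0) = 62. Laplace's method then gives
  I(n) ~ sqrt(2π / (n · φ''(0))) · e^(−n φ(0)) = sqrt(2π / (62n)) = sqrt(π/(31n)).
The 9 · x^4 term contributes only at subleading order (an O(1/n) relative correction).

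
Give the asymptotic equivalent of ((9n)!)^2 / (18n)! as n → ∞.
((9n)!)^2/(18n)! ~ ((2π·9n)^(1/2) / sqrt(2)) · 2^(−2·9n)  →  0

Write N = 9n. Stirling: N! ~ sqrt(2π N)(N/e)^N and (2N)! ~ sqrt(2π·2N)·(2N/e)^(2N).
  (N!)^2/(2N)! ~ (2π N)^(2/2) (N/e)^(2N) / [sqrt(2π·2N) (2N/e)^(2N)]
     = (2π N)^(2/2) / sqrt(2π·2N) · (N/(2N))^(2N)
     = (2π N)^((2−1)/2) / sqrt(2) · 2^(−2N).
Since 2^2 > 1, the factor 2^(−2N) decays exponentially, so the ratio → 0. Substituting N = 9n gives the stated form.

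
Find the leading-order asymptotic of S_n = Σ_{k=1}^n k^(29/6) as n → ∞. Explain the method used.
S_n ~ (6/35) · n^(35/6)

Integral comparison: Σ_{k=1}^n k^(29/6) = ∫_0^n x^(29/6) dx + O(n^(29/6)). The integral is n^(1 + 29/6) / (1 + 29/6) = n^((29+6)/6) / ((29+6)/6) = (6/35) · n^(35/6).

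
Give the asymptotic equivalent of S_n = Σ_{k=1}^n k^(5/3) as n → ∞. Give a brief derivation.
S_n ~ (3/8) · n^(8/3)

Integral comparison: Σ_{k=1}^n k^(5/3) = ∫_0^n x^(5/3) dx + O(n^(5/3)). The integral is n^(1 + 5/3) / (1 + 5/3) = n^((5+3)/3) / ((5+3)/3) = (3/8) · n^(8/3).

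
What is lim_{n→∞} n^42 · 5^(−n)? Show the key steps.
lim = 0

Exponentials with base > 1 dominate every fixed polynomial: for any fixed c, n^c / 5^n → 0 as n → ∞ (e.g. by the ratio test, or by writing 5^n = e^(n ln 5) and noting e^(n ln 5) / n^c → ∞). Hence n^42 · 5^(−n) = n^42 / 5^n → 0.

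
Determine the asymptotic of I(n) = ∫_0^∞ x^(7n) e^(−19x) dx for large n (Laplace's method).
I(n) ~ (sqrt(2π·7n) / 19) · (7n/(19e))^(7n)

Write the integrand as exp(7n ln x − 19x) and set f(x) = 7n ln x − 19x. Then f'(x) = 7n/x − 19 = 0 at x* = 7n/19, and f''(x*) = −7n/x*^2 = −19^2/(7n). Laplace's method (interior maximum) gives
  I(n) ~ e^(f(x*)) · sqrt(2π / |f''(x*)|)
        = exp(7n ln(7n/19) − 7n) · sqrt(2π · 7n / 19^2)
        = (7n/19)^(7n) e^(−7n) · sqrt(2π·7n) / 19
        = (sqrt(2π·7n) / 19) · (7n/(19e))^(7n).
This matches Γ(7n+1)/19^(7n+1) with Stirling applied to Γ.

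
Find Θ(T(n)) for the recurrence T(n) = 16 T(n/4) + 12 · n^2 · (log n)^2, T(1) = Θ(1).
T(n) = Θ(n^2 · (log n)^3)

Here log_4 16 = 2 and f(n) = 12 · n^2 · (log n)^2 = Θ(n^(log_4 16) · (log n)^2). This is the extended Case 2 of the master theorem (f matches the critical exponent up to log factors), giving T(n) = Θ(n^(log_4 16) · (log n)^(2+1)) = Θ(n^2 · (log n)^3).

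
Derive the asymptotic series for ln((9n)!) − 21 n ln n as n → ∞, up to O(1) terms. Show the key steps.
ln((9n)!) − 21 n ln n = −12 n ln n + 9(ln 9 − 1) n + (1/2) ln(2π·9n) + O(1/n)

Stirling: ln((9n)!) = 9n ln(9n) − 9n + (1/2) ln(2π·9n) + O(1/n).
Expand 9n ln(9n) = 9n (ln n + ln 9) = 9n ln n + 9n ln 9.
Subtract 21n ln n: leading term is (9 − 21) n ln n = −12 n ln n. The next term is 9n ln 9 − 9n = 9(ln 9 − 1) n. Then the (1/2) ln(2π·9n) correction.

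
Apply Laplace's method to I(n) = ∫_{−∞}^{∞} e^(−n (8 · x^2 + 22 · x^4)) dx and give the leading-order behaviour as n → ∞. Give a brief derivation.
I(n) ~ sqrt(π/(8n))

φ(x) = 8 · x^2 + 22 · x^4 has its unique global minimum at x* = 0 (since φ'(x) = 16x + 88x^3 = 0 only at x = 0 for real x with both coefficients positive, and φ → ∞ as |x| → ∞). At x* = 0, φ(0) = 0 and φ''(0) = 16. Laplace's method then gives
  I(n) ~ sqrt(2π / (n · φ''(0))) · e^(−n φ(0)) = sqrt(2π / (16n)) = sqrt(π/(8n)).
The 22 · x^4 term contributes only at subleading order (an O(1/n) relative correction).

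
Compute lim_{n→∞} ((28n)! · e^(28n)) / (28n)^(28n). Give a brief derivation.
lim = ∞

Stirling: (28n)! ~ sqrt(2π·28n) · (28n/e)^(28n). Hence
  (28n)! · e^(28n) / (28n)^(28n) ~ sqrt(2π·28n) = sqrt(2π·28) · sqrt(n) → ∞.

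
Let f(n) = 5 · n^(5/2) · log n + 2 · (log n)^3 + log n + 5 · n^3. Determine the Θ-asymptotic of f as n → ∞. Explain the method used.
f(n) ∈ Θ(n^3)

Compare the terms by growth order. For large n, n^a · (log n)^b dominates n^a' · (log n)^b' iff a > a', or (a = a' and b > b'). Ranking the 4 terms shows the dominant one is 5 · n^3. Hence f(n) ∈ Θ(n^3).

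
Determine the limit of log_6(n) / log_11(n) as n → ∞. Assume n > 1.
lim = ln(11) / ln(6) = log_6(11)

Change of base: log_6(n) = ln n / ln 6 and log_11(n) = ln n / ln 11. The ratio is (ln n / ln 6) · (ln 11 / ln n) = ln 11 / ln 6, a constant independent of n. So the limit is ln 11 / ln 6 = log_6(11).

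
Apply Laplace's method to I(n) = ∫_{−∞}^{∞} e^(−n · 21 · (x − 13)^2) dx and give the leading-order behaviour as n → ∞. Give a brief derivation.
I(n) = sqrt(π/(21n))

Here φ(x) = 21 · (x − 13)^2 has its unique minimum at x* = 13 with φ(x*) = 0 and φ''(x*) = 42. Laplace's method gives
  I(n) ~ e^(−n φ(x*)) · sqrt(2π / (n · φ''(x*))) = sqrt(2π / (42n)) = sqrt(π/(21n)).
This is exact: substituting u = (x − 13)·sqrt(21n) gives I(n) = (1/sqrt(21n)) ∫_{−∞}^{∞} e^(−u^2) du = sqrt(π/(21n)).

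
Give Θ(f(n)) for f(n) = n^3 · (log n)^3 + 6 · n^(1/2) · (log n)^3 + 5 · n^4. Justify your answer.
f(n) ∈ Θ(n^4)

Compare the terms by growth order. For large n, n^a · (log n)^b dominates n^a' · (log n)^b' iff a > a', or (a = a' and b > b'). Ranking the 3 terms shows the dominant one is 5 · n^4. Hence f(n) ∈ Θ(n^4).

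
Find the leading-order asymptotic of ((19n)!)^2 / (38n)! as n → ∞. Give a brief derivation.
((19n)!)^2/(38n)! ~ ((2π·19n)^(1/2) / sqrt(2)) · 2^(−2·19n)  →  0

Write N = 19n. Stirling: N! ~ sqrt(2π N)(N/e)^N and (2N)! ~ sqrt(2π·2N)·(2N/e)^(2N).
  (N!)^2/(2N)! ~ (2π N)^(2/2) (N/e)^(2N) / [sqrt(2π·2N) (2N/e)^(2N)]
     = (2π N)^(2/2) / sqrt(2π·2N) · (N/(2N))^(2N)
     = (2π N)^((2−1)/2) / sqrt(2) · 2^(−2N).
Since 2^2 > 1, the factor 2^(−2N) decays exponentially, so the ratio → 0. Substituting N = 19n gives the stated form.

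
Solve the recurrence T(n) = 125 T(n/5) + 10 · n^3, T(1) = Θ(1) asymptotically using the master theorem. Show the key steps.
T(n) = Θ(n^3 log n)

log_5 125 = 3, and f(n) = 10 · n^3 = Θ(n^(log_5 125)). This is Case 2 of the master theorem: T(n) = Θ(f(n) · log n) = Θ(n^3 log n).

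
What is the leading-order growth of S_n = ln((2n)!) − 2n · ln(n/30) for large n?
S_n ~ 2n · (ln 60 − 1) + O(ln n)

Stirling: ln((2n)!) = 2n ln(2n) − 2n + O(ln n).
  S_n = 2n ln(2n) − 2n − 2n ln(n/30) + O(ln n)
      = 2n ln(2n) − 2n ln n + 2n ln 30 − 2n + O(ln n)
      = 2n ln 2 + 2n ln 30 − 2n + O(ln n)
      = 2n (ln 60 − 1) + O(ln n).
Numerically ln(60) − 1 ≈ 3.0943.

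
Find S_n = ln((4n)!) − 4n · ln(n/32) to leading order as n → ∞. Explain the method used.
S_n ~ 4n · (ln 128 − 1) + O(ln n)

Stirling: ln((4n)!) = 4n ln(4n) − 4n + O(ln n).
  S_n = 4n ln(4n) − 4n − 4n ln(n/32) + O(ln n)
      = 4n ln(4n) − 4n ln n + 4n ln 32 − 4n + O(ln n)
      = 4n ln 4 + 4n ln 32 − 4n + O(ln n)
      = 4n (ln 128 − 1) + O(ln n).
Numerically ln(128) − 1 ≈ 3.8520.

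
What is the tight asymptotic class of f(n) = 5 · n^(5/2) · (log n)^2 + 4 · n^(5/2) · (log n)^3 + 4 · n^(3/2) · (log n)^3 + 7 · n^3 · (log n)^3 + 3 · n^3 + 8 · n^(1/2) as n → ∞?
f(n) ∈ Θ(n^3 · (log n)^3)

Compare the terms by growth order. For large n, n^a · (log n)^b dominates n^a' · (log n)^b' iff a > a', or (a = a' and b > b'). Ranking the 6 terms shows the dominant one is 7 · n^3 · (log n)^3. Hence f(n) ∈ Θ(n^3 · (log n)^3).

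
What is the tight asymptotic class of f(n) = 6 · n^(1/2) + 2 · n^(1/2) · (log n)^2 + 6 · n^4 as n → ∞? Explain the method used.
f(n) ∈ Θ(n^4)

Compare the terms by growth order. For large n, n^a · (log n)^b dominates n^a' · (log n)^b' iff a > a', or (a = a' and b > b'). Ranking the 3 terms shows the dominant one is 6 · n^4. Hence f(n) ∈ Θ(n^4).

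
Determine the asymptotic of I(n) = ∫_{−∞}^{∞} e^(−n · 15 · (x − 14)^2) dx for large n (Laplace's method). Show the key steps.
I(n) = sqrt(π/(15n))

Here φ(x) = 15 · (x − 14)^2 has its unique minimum at x* = 14 with φ(x*) = 0 and φ''(x*) = 30. Laplace's method gives
  I(n) ~ e^(−n φ(x*)) · sqrt(2π / (n · φ''(x*))) = sqrt(2π / (30n)) = sqrt(π/(15n)).
This is exact: substituting u = (x − 14)·sqrt(15n) gives I(n) = (1/sqrt(15n)) ∫_{−∞}^{∞} e^(−u^2) du = sqrt(π/(15n)).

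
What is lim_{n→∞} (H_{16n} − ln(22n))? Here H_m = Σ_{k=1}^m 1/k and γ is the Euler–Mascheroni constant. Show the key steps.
lim = ln(8/11) + γ

By Euler-Maclaurin, H_m = ln m + γ + O(1/m). So
  H_{16n} − ln(22n) = ln(16n) + γ − ln(22n) + O(1/n)
                       = ln(16/22) + γ + O(1/n).
Hence the limit is ln(16/22) + γ (= ln(8/11)).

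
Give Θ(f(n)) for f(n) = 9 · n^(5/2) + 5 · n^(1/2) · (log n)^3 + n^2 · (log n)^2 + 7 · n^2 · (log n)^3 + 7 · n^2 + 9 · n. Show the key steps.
f(n) ∈ Θ(n^(5/2))

Compare the terms by growth order. For large n, n^a · (log n)^b dominates n^a' · (log n)^b' iff a > a', or (a = a' and b > b'). Ranking the 6 terms shows the dominant one is 9 · n^(5/2). Hence f(n) ∈ Θ(n^(5/2)).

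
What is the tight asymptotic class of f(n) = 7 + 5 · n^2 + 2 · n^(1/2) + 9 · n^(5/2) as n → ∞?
f(n) ∈ Θ(n^(5/2))

Compare the terms by growth order. For large n, n^a · (log n)^b dominates n^a' · (log n)^b' iff a > a', or (a = a' and b > b'). Ranking the 4 terms shows the dominant one is 9 · n^(5/2). Hence f(n) ∈ Θ(n^(5/2)).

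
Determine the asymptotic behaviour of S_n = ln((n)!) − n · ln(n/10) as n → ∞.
S_n ~ n · (ln 10 − 1) + O(ln n)

Stirling: ln((n)!) = n ln(n) − n + O(ln n).
  S_n = n ln(n) − n − n ln(n/10) + O(ln n)
      = n ln(n) − n ln n + n ln 10 − n + O(ln n)
      = n ln 10 − n + O(ln n)
      = n (ln 10 − 1) + O(ln n).
Numerically ln(10) − 1 ≈ 1.3026.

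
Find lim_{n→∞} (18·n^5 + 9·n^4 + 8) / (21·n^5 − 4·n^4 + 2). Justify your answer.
lim = 18/21 = 6/7

For large n the leading n^5 terms dominate both numerator and denominator. Dividing top and bottom by n^5, every other term tends to 0, leaving 18/21 = 6/7.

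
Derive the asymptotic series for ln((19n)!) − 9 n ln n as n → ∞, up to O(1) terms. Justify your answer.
ln((19n)!) − 9 n ln n = 10 n ln n + 19(ln 19 − 1) n + (1/2) ln(2π·19n) + O(1/n)

Stirling: ln((19n)!) = 19n ln(19n) − 19n + (1/2) ln(2π·19n) + O(1/n).
Expand 19n ln(19n) = 19n (ln n + ln 19) = 19n ln n + 19n ln 19.
Subtract 9n ln n: leading term is (19 − 9) n ln n = 10 n ln n. The next term is 19n ln 19 − 19n = 19(ln 19 − 1) n. Then the (1/2) ln(2π·19n) correction.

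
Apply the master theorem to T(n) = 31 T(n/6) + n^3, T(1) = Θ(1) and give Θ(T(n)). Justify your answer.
T(n) = Θ(n^3)

log_6 31 ≈ 1.917. f(n) = n^3 dominates n^(log_6 31) since 3 > 1.917, and the regularity condition a·f(n/b) = 31·(n/6)^3 = (31/216)·n^3 ≤ c·f(n) holds with c = 31/216 ≈ 0.144 < 1. So this is Case 3: T(n) = Θ(f(n)) = Θ(n^3).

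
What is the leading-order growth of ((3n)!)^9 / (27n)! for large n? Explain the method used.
((3n)!)^9/(27n)! ~ ((2π·3n)^(8/2) / 3) · 9^(−9·3n)  →  0

Write N = 3n. Stirling: N! ~ sqrt(2π N)(N/e)^N and (9N)! ~ sqrt(2π·9N)·(9N/e)^(9N).
  (N!)^9/(9N)! ~ (2π N)^(9/2) (N/e)^(9N) / [sqrt(2π·9N) (9N/e)^(9N)]
     = (2π N)^(9/2) / sqrt(2π·9N) · (N/(9N))^(9N)
     = (2π N)^((9−1)/2) / 3 · 9^(−9N).
Since 9^9 > 1, the factor 9^(−9N) decays exponentially, so the ratio → 0. Substituting N = 3n gives the stated form.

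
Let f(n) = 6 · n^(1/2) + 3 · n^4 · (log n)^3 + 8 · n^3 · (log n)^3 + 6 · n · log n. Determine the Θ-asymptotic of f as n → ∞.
f(n) ∈ Θ(n^4 · (log n)^3)

Compare the terms by growth order. For large n, n^a · (log n)^b dominates n^a' · (log n)^b' iff a > a', or (a = a' and b > b'). Ranking the 4 terms shows the dominant one is 3 · n^4 · (log n)^3. Hence f(n) ∈ Θ(n^4 · (log n)^3).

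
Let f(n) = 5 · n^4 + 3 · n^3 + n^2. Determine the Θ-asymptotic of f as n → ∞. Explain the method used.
f(n) ∈ Θ(n^4)

Compare the terms by growth order. For large n, n^a · (log n)^b dominates n^a' · (log n)^b' iff a > a', or (a = a' and b > b'). Ranking the 3 terms shows the dominant one is 5 · n^4. Hence f(n) ∈ Θ(n^4).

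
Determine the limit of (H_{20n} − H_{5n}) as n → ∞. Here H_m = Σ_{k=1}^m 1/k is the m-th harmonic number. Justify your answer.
lim = ln(20/5) = ln 4

Euler-Maclaurin gives H_m = ln m + γ + 1/(2m) + O(1/m^2). The γ and O(1/m) terms cancel in the difference:
  H_{20n} − H_{5n} = ln(20n) − ln(5n) + O(1/n) = ln(20/5) + O(1/n).
Hence the limit is ln(20/5) = ln 4.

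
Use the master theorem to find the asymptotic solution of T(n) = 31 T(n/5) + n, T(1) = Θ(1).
T(n) = Θ(n^(log_5 31))

Master theorem: compare f(n) = n to n^(log_5 31) where log_5 31 ≈ 2.134. Since 1 < log_5 31, we have f(n) = O(n^(log_5 31 − ε)) for some ε > 0 — Case 1. Hence T(n) = Θ(n^(log_5 31)).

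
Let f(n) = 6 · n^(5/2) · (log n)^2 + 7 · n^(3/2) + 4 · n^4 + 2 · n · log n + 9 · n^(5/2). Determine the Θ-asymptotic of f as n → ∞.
f(n) ∈ Θ(n^4)

Compare the terms by growth order. For large n, n^a · (log n)^b dominates n^a' · (log n)^b' iff a > a', or (a = a' and b > b'). Ranking the 5 terms shows the dominant one is 4 · n^4. Hence f(n) ∈ Θ(n^4).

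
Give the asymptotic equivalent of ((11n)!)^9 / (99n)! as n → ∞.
((11n)!)^9/(99n)! ~ ((2π·11n)^(8/2) / 3) · 9^(−9·11n)  →  0

Write N = 11n. Stirling: N! ~ sqrt(2π N)(N/e)^N and (9N)! ~ sqrt(2π·9N)·(9N/e)^(9N).
  (N!)^9/(9N)! ~ (2π N)^(9/2) (N/e)^(9N) / [sqrt(2π·9N) (9N/e)^(9N)]
     = (2π N)^(9/2) / sqrt(2π·9N) · (N/(9N))^(9N)
     = (2π N)^((9−1)/2) / 3 · 9^(−9N).
Since 9^9 > 1, the factor 9^(−9N) decays exponentially, so the ratio → 0. Substituting N = 11n gives the stated form.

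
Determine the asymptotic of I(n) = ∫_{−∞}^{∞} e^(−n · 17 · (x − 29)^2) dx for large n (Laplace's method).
I(n) = sqrt(π/(17n))

Here φ(x) = 17 · (x − 29)^2 has its unique minimum at x* = 29 with φ(x*) = 0 and φ''(x*) = 34. Laplace's method gives
  I(n) ~ e^(−n φ(x*)) · sqrt(2π / (n · φ''(x*))) = sqrt(2π / (34n)) = sqrt(π/(17n)).
This is exact: substituting u = (x − 29)·sqrt(17n) gives I(n) = (1/sqrt(17n)) ∫_{−∞}^{∞} e^(−u^2) du = sqrt(π/(17n)).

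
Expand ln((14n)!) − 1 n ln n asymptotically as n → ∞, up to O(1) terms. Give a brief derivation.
ln((14n)!) − 1 n ln n = 13 n ln n + 14(ln 14 − 1) n + (1/2) ln(2π·14n) + O(1/n)

Stirling: ln((14n)!) = 14n ln(14n) − 14n + (1/2) ln(2π·14n) + O(1/n).
Expand 14n ln(14n) = 14n (ln n + ln 14) = 14n ln n + 14n ln 14.
Subtract 1n ln n: leading term is (14 − 1) n ln n = 13 n ln n. The next term is 14n ln 14 − 14n = 14(ln 14 − 1) n. Then the (1/2) ln(2π·14n) correction.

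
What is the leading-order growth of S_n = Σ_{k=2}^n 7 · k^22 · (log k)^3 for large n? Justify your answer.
S_n ~ 7 · n^23 · (log n)^3 / 23

By integral comparison, S_n = ∫_1^n 7 · x^22 · (log x)^3 dx + O(n^22 · (log n)^3). For the integral, the leading term of ∫_1^n x^22 (log x)^3 dx is n^23/23 · (log n)^3 (by repeated integration by parts; each step lowers the log-exponent and produces a relatively O(1/log n) correction). Hence S_n ~ 7 · n^23 · (log n)^3 / 23.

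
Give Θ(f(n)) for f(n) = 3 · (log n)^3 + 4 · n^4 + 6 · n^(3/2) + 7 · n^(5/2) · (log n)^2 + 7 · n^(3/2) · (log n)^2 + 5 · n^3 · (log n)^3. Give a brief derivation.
f(n) ∈ Θ(n^4)

Compare the terms by growth order. For large n, n^a · (log n)^b dominates n^a' · (log n)^b' iff a > a', or (a = a' and b > b'). Ranking the 6 terms shows the dominant one is 4 · n^4. Hence f(n) ∈ Θ(n^4).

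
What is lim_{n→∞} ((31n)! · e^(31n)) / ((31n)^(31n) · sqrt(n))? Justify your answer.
lim = sqrt(2π·31)

Stirling: (31n)! ~ sqrt(2π·31n) · (31n/e)^(31n). Hence
  (31n)! · e^(31n) / (31n)^(31n) ~ sqrt(2π·31n).
Dividing by sqrt(n): sqrt(2π·31n) / sqrt(n) = sqrt(2π·31) · n^((1−1)/2), so the limit is sqrt(2π·31).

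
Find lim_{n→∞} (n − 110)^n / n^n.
lim = e^(−110)

Rewrite as (1 − 110/n)^(n). By the standard limit (1 + x/n)^n → e^x, we have (1 − 110/n)^n → e^(−110), and raising to the 1st power gives e^(−110).
More precisely, ln[(1 − 110/n)^(n)] = n · ln(1 − 110/n) = n · (-110/n + O(1/n^2)) = -110 + O(1/n) → -110.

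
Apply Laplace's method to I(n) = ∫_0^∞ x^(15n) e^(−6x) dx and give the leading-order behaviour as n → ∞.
I(n) ~ (sqrt(2π·15n) / 6) · (15n/(6e))^(15n)

Write the integrand as exp(15n ln x − 6x) and set f(x) = 15n ln x − 6x. Then f'(x) = 15n/x − 6 = 0 at x* = 15n/6, and f''(x*) = −15n/x*^2 = −6^2/(15n). Laplace's method (interior maximum) gives
  I(n) ~ e^(f(x*)) · sqrt(2π / |f''(x*)|)
        = exp(15n ln(15n/6) − 15n) · sqrt(2π · 15n / 6^2)
        = (15n/6)^(15n) e^(−15n) · sqrt(2π·15n) / 6
        = (sqrt(2π·15n) / 6) · (15n/(6e))^(15n).
This matches Γ(15n+1)/6^(15n+1) with Stirling applied to Γ.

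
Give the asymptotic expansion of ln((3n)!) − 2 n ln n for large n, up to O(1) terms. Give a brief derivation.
ln((3n)!) − 2 n ln n = n ln n + 3(ln 3 − 1) n + (1/2) ln(2π·3n) + O(1/n)

Stirling: ln((3n)!) = 3n ln(3n) − 3n + (1/2) ln(2π·3n) + O(1/n).
Expand 3n ln(3n) = 3n (ln n + ln 3) = 3n ln n + 3n ln 3.
Subtract 2n ln n: leading term is (3 − 2) n ln n = n ln n. The next term is 3n ln 3 − 3n = 3(ln 3 − 1) n. Then the (1/2) ln(2π·3n) correction.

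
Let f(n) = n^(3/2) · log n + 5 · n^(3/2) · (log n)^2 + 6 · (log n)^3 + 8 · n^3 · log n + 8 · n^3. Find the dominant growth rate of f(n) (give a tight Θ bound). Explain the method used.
f(n) ∈ Θ(n^3 · log n)

Compare the terms by growth order. For large n, n^a · (log n)^b dominates n^a' · (log n)^b' iff a > a', or (a = a' and b > b'). Ranking the 5 terms shows the dominant one is 8 · n^3 · log n. Hence f(n) ∈ Θ(n^3 · log n).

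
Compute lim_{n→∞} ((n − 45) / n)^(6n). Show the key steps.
lim = e^(−270)

Rewrite as (1 − 45/n)^(6n). By the standard limit (1 + x/n)^n → e^x, we have (1 − 45/n)^n → e^(−45), and raising to the 6th power gives e^(−270).
More precisely, ln[(1 − 45/n)^(6n)] = 6n · ln(1 − 45/n) = 6n · (-45/n + O(1/n^2)) = -270 + O(1/n) → -270.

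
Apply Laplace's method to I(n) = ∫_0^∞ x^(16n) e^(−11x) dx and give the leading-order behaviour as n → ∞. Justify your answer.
I(n) ~ (sqrt(2π·16n) / 11) · (16n/(11e))^(16n)

Write the integrand as exp(16n ln x − 11x) and set f(x) = 16n ln x − 11x. Then f'(x) = 16n/x − 11 = 0 at x* = 16n/11, and f''(x*) = −16n/x*^2 = −11^2/(16n). Laplace's method (interior maximum) gives
  I(n) ~ e^(f(x*)) · sqrt(2π / |f''(x*)|)
        = exp(16n ln(16n/11) − 16n) · sqrt(2π · 16n / 11^2)
        = (16n/11)^(16n) e^(−16n) · sqrt(2π·16n) / 11
        = (sqrt(2π·16n) / 11) · (16n/(11e))^(16n).
This matches Γ(16n+1)/11^(16n+1) with Stirling applied to Γ.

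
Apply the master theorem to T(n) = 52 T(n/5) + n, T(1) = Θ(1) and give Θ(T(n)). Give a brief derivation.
T(n) = Θ(n^(log_5 52))

Master theorem: compare f(n) = n to n^(log_5 52) where log_5 52 ≈ 2.455. Since 1 < log_5 52, we have f(n) = O(n^(log_5 52 − ε)) for some ε > 0 — Case 1. Hence T(n) = Θ(n^(log_5 52)).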